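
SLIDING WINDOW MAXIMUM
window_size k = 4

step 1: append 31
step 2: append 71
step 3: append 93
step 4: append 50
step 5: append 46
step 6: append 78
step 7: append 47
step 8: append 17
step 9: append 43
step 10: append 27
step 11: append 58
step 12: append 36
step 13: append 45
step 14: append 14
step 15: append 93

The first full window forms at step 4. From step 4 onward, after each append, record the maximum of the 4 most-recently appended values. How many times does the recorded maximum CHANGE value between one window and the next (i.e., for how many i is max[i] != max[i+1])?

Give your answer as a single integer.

step 1: append 31 -> window=[31] (not full yet)
step 2: append 71 -> window=[31, 71] (not full yet)
step 3: append 93 -> window=[31, 71, 93] (not full yet)
step 4: append 50 -> window=[31, 71, 93, 50] -> max=93
step 5: append 46 -> window=[71, 93, 50, 46] -> max=93
step 6: append 78 -> window=[93, 50, 46, 78] -> max=93
step 7: append 47 -> window=[50, 46, 78, 47] -> max=78
step 8: append 17 -> window=[46, 78, 47, 17] -> max=78
step 9: append 43 -> window=[78, 47, 17, 43] -> max=78
step 10: append 27 -> window=[47, 17, 43, 27] -> max=47
step 11: append 58 -> window=[17, 43, 27, 58] -> max=58
step 12: append 36 -> window=[43, 27, 58, 36] -> max=58
step 13: append 45 -> window=[27, 58, 36, 45] -> max=58
step 14: append 14 -> window=[58, 36, 45, 14] -> max=58
step 15: append 93 -> window=[36, 45, 14, 93] -> max=93
Recorded maximums: 93 93 93 78 78 78 47 58 58 58 58 93
Changes between consecutive maximums: 4

Answer: 4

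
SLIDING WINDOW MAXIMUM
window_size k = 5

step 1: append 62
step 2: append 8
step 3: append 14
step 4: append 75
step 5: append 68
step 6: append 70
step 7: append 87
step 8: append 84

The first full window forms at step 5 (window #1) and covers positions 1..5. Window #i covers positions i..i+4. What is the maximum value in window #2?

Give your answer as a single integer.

Answer: 75

Derivation:
step 1: append 62 -> window=[62] (not full yet)
step 2: append 8 -> window=[62, 8] (not full yet)
step 3: append 14 -> window=[62, 8, 14] (not full yet)
step 4: append 75 -> window=[62, 8, 14, 75] (not full yet)
step 5: append 68 -> window=[62, 8, 14, 75, 68] -> max=75
step 6: append 70 -> window=[8, 14, 75, 68, 70] -> max=75
Window #2 max = 75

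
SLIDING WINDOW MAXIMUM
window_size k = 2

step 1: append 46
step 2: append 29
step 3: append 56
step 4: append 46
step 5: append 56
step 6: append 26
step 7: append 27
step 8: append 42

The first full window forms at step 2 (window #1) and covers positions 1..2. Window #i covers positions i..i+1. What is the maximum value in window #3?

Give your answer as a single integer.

Answer: 56

Derivation:
step 1: append 46 -> window=[46] (not full yet)
step 2: append 29 -> window=[46, 29] -> max=46
step 3: append 56 -> window=[29, 56] -> max=56
step 4: append 46 -> window=[56, 46] -> max=56
Window #3 max = 56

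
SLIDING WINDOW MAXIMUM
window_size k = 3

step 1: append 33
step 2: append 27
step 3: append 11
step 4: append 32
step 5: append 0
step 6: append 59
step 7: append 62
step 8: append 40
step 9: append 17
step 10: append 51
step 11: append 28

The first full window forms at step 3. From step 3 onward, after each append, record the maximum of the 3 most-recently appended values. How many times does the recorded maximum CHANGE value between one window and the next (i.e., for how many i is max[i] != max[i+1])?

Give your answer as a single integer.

Answer: 4

Derivation:
step 1: append 33 -> window=[33] (not full yet)
step 2: append 27 -> window=[33, 27] (not full yet)
step 3: append 11 -> window=[33, 27, 11] -> max=33
step 4: append 32 -> window=[27, 11, 32] -> max=32
step 5: append 0 -> window=[11, 32, 0] -> max=32
step 6: append 59 -> window=[32, 0, 59] -> max=59
step 7: append 62 -> window=[0, 59, 62] -> max=62
step 8: append 40 -> window=[59, 62, 40] -> max=62
step 9: append 17 -> window=[62, 40, 17] -> max=62
step 10: append 51 -> window=[40, 17, 51] -> max=51
step 11: append 28 -> window=[17, 51, 28] -> max=51
Recorded maximums: 33 32 32 59 62 62 62 51 51
Changes between consecutive maximums: 4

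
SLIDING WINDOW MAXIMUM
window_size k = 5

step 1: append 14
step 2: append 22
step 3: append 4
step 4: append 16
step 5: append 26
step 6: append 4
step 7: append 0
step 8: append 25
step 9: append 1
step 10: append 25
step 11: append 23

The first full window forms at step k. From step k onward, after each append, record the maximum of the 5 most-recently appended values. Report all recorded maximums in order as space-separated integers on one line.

step 1: append 14 -> window=[14] (not full yet)
step 2: append 22 -> window=[14, 22] (not full yet)
step 3: append 4 -> window=[14, 22, 4] (not full yet)
step 4: append 16 -> window=[14, 22, 4, 16] (not full yet)
step 5: append 26 -> window=[14, 22, 4, 16, 26] -> max=26
step 6: append 4 -> window=[22, 4, 16, 26, 4] -> max=26
step 7: append 0 -> window=[4, 16, 26, 4, 0] -> max=26
step 8: append 25 -> window=[16, 26, 4, 0, 25] -> max=26
step 9: append 1 -> window=[26, 4, 0, 25, 1] -> max=26
step 10: append 25 -> window=[4, 0, 25, 1, 25] -> max=25
step 11: append 23 -> window=[0, 25, 1, 25, 23] -> max=25

Answer: 26 26 26 26 26 25 25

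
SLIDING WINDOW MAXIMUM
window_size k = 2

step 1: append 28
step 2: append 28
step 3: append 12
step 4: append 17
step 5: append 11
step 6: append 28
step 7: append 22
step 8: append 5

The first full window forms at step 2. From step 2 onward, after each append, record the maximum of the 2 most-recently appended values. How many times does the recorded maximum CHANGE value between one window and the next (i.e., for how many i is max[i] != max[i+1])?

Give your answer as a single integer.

step 1: append 28 -> window=[28] (not full yet)
step 2: append 28 -> window=[28, 28] -> max=28
step 3: append 12 -> window=[28, 12] -> max=28
step 4: append 17 -> window=[12, 17] -> max=17
step 5: append 11 -> window=[17, 11] -> max=17
step 6: append 28 -> window=[11, 28] -> max=28
step 7: append 22 -> window=[28, 22] -> max=28
step 8: append 5 -> window=[22, 5] -> max=22
Recorded maximums: 28 28 17 17 28 28 22
Changes between consecutive maximums: 3

Answer: 3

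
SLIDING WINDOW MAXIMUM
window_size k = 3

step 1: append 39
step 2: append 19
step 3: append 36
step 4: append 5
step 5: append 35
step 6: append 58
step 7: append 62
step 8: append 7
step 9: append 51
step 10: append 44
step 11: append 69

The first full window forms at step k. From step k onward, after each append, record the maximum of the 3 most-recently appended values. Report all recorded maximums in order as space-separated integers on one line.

step 1: append 39 -> window=[39] (not full yet)
step 2: append 19 -> window=[39, 19] (not full yet)
step 3: append 36 -> window=[39, 19, 36] -> max=39
step 4: append 5 -> window=[19, 36, 5] -> max=36
step 5: append 35 -> window=[36, 5, 35] -> max=36
step 6: append 58 -> window=[5, 35, 58] -> max=58
step 7: append 62 -> window=[35, 58, 62] -> max=62
step 8: append 7 -> window=[58, 62, 7] -> max=62
step 9: append 51 -> window=[62, 7, 51] -> max=62
step 10: append 44 -> window=[7, 51, 44] -> max=51
step 11: append 69 -> window=[51, 44, 69] -> max=69

Answer: 39 36 36 58 62 62 62 51 69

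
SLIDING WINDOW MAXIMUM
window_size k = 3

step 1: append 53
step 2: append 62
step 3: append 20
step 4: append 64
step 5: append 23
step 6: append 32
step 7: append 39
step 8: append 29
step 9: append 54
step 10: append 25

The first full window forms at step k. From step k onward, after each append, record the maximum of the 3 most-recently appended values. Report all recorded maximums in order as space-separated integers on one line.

step 1: append 53 -> window=[53] (not full yet)
step 2: append 62 -> window=[53, 62] (not full yet)
step 3: append 20 -> window=[53, 62, 20] -> max=62
step 4: append 64 -> window=[62, 20, 64] -> max=64
step 5: append 23 -> window=[20, 64, 23] -> max=64
step 6: append 32 -> window=[64, 23, 32] -> max=64
step 7: append 39 -> window=[23, 32, 39] -> max=39
step 8: append 29 -> window=[32, 39, 29] -> max=39
step 9: append 54 -> window=[39, 29, 54] -> max=54
step 10: append 25 -> window=[29, 54, 25] -> max=54

Answer: 62 64 64 64 39 39 54 54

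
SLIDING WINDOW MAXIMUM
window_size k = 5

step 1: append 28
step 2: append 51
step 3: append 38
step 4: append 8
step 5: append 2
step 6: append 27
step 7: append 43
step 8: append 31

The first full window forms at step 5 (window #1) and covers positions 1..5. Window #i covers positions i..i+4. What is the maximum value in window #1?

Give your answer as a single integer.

step 1: append 28 -> window=[28] (not full yet)
step 2: append 51 -> window=[28, 51] (not full yet)
step 3: append 38 -> window=[28, 51, 38] (not full yet)
step 4: append 8 -> window=[28, 51, 38, 8] (not full yet)
step 5: append 2 -> window=[28, 51, 38, 8, 2] -> max=51
Window #1 max = 51

Answer: 51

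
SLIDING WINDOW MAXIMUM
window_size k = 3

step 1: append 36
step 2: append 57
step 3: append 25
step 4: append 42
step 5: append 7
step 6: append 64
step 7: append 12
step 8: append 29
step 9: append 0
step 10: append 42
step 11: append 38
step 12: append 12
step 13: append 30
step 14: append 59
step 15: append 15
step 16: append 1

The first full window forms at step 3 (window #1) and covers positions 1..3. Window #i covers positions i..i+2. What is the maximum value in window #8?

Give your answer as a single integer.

step 1: append 36 -> window=[36] (not full yet)
step 2: append 57 -> window=[36, 57] (not full yet)
step 3: append 25 -> window=[36, 57, 25] -> max=57
step 4: append 42 -> window=[57, 25, 42] -> max=57
step 5: append 7 -> window=[25, 42, 7] -> max=42
step 6: append 64 -> window=[42, 7, 64] -> max=64
step 7: append 12 -> window=[7, 64, 12] -> max=64
step 8: append 29 -> window=[64, 12, 29] -> max=64
step 9: append 0 -> window=[12, 29, 0] -> max=29
step 10: append 42 -> window=[29, 0, 42] -> max=42
Window #8 max = 42

Answer: 42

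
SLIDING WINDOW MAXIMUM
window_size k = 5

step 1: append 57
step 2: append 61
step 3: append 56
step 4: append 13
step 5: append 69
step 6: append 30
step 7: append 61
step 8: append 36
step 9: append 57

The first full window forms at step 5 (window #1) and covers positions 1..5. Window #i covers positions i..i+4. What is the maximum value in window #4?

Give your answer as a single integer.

Answer: 69

Derivation:
step 1: append 57 -> window=[57] (not full yet)
step 2: append 61 -> window=[57, 61] (not full yet)
step 3: append 56 -> window=[57, 61, 56] (not full yet)
step 4: append 13 -> window=[57, 61, 56, 13] (not full yet)
step 5: append 69 -> window=[57, 61, 56, 13, 69] -> max=69
step 6: append 30 -> window=[61, 56, 13, 69, 30] -> max=69
step 7: append 61 -> window=[56, 13, 69, 30, 61] -> max=69
step 8: append 36 -> window=[13, 69, 30, 61, 36] -> max=69
Window #4 max = 69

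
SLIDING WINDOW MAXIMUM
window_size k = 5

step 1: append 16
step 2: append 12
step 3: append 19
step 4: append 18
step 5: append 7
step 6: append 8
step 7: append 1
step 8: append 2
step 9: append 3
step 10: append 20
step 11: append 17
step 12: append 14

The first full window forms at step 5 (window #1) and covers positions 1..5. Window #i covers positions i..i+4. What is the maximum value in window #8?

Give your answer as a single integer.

Answer: 20

Derivation:
step 1: append 16 -> window=[16] (not full yet)
step 2: append 12 -> window=[16, 12] (not full yet)
step 3: append 19 -> window=[16, 12, 19] (not full yet)
step 4: append 18 -> window=[16, 12, 19, 18] (not full yet)
step 5: append 7 -> window=[16, 12, 19, 18, 7] -> max=19
step 6: append 8 -> window=[12, 19, 18, 7, 8] -> max=19
step 7: append 1 -> window=[19, 18, 7, 8, 1] -> max=19
step 8: append 2 -> window=[18, 7, 8, 1, 2] -> max=18
step 9: append 3 -> window=[7, 8, 1, 2, 3] -> max=8
step 10: append 20 -> window=[8, 1, 2, 3, 20] -> max=20
step 11: append 17 -> window=[1, 2, 3, 20, 17] -> max=20
step 12: append 14 -> window=[2, 3, 20, 17, 14] -> max=20
Window #8 max = 20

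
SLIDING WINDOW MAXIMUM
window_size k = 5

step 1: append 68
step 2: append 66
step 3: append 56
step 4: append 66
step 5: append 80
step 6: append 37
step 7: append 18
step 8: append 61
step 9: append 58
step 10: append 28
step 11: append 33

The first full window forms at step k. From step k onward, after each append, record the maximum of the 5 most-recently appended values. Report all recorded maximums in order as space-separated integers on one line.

step 1: append 68 -> window=[68] (not full yet)
step 2: append 66 -> window=[68, 66] (not full yet)
step 3: append 56 -> window=[68, 66, 56] (not full yet)
step 4: append 66 -> window=[68, 66, 56, 66] (not full yet)
step 5: append 80 -> window=[68, 66, 56, 66, 80] -> max=80
step 6: append 37 -> window=[66, 56, 66, 80, 37] -> max=80
step 7: append 18 -> window=[56, 66, 80, 37, 18] -> max=80
step 8: append 61 -> window=[66, 80, 37, 18, 61] -> max=80
step 9: append 58 -> window=[80, 37, 18, 61, 58] -> max=80
step 10: append 28 -> window=[37, 18, 61, 58, 28] -> max=61
step 11: append 33 -> window=[18, 61, 58, 28, 33] -> max=61

Answer: 80 80 80 80 80 61 61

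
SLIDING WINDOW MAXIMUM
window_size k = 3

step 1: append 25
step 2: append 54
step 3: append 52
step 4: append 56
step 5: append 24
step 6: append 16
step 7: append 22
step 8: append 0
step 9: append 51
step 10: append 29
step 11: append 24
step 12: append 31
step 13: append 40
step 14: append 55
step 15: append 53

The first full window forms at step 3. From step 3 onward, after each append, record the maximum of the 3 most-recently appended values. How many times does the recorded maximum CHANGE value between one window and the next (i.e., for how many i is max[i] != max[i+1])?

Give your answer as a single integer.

step 1: append 25 -> window=[25] (not full yet)
step 2: append 54 -> window=[25, 54] (not full yet)
step 3: append 52 -> window=[25, 54, 52] -> max=54
step 4: append 56 -> window=[54, 52, 56] -> max=56
step 5: append 24 -> window=[52, 56, 24] -> max=56
step 6: append 16 -> window=[56, 24, 16] -> max=56
step 7: append 22 -> window=[24, 16, 22] -> max=24
step 8: append 0 -> window=[16, 22, 0] -> max=22
step 9: append 51 -> window=[22, 0, 51] -> max=51
step 10: append 29 -> window=[0, 51, 29] -> max=51
step 11: append 24 -> window=[51, 29, 24] -> max=51
step 12: append 31 -> window=[29, 24, 31] -> max=31
step 13: append 40 -> window=[24, 31, 40] -> max=40
step 14: append 55 -> window=[31, 40, 55] -> max=55
step 15: append 53 -> window=[40, 55, 53] -> max=55
Recorded maximums: 54 56 56 56 24 22 51 51 51 31 40 55 55
Changes between consecutive maximums: 7

Answer: 7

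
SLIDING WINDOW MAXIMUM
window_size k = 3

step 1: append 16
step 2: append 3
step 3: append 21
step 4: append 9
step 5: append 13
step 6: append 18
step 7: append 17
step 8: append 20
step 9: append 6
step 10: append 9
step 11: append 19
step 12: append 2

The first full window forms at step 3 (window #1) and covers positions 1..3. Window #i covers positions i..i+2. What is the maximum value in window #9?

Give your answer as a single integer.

Answer: 19

Derivation:
step 1: append 16 -> window=[16] (not full yet)
step 2: append 3 -> window=[16, 3] (not full yet)
step 3: append 21 -> window=[16, 3, 21] -> max=21
step 4: append 9 -> window=[3, 21, 9] -> max=21
step 5: append 13 -> window=[21, 9, 13] -> max=21
step 6: append 18 -> window=[9, 13, 18] -> max=18
step 7: append 17 -> window=[13, 18, 17] -> max=18
step 8: append 20 -> window=[18, 17, 20] -> max=20
step 9: append 6 -> window=[17, 20, 6] -> max=20
step 10: append 9 -> window=[20, 6, 9] -> max=20
step 11: append 19 -> window=[6, 9, 19] -> max=19
Window #9 max = 19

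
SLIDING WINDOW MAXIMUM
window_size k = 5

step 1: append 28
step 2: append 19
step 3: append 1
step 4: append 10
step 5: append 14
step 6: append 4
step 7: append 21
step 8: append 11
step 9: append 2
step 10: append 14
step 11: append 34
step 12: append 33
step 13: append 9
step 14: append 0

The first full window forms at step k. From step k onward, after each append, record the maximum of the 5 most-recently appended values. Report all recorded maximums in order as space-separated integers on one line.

step 1: append 28 -> window=[28] (not full yet)
step 2: append 19 -> window=[28, 19] (not full yet)
step 3: append 1 -> window=[28, 19, 1] (not full yet)
step 4: append 10 -> window=[28, 19, 1, 10] (not full yet)
step 5: append 14 -> window=[28, 19, 1, 10, 14] -> max=28
step 6: append 4 -> window=[19, 1, 10, 14, 4] -> max=19
step 7: append 21 -> window=[1, 10, 14, 4, 21] -> max=21
step 8: append 11 -> window=[10, 14, 4, 21, 11] -> max=21
step 9: append 2 -> window=[14, 4, 21, 11, 2] -> max=21
step 10: append 14 -> window=[4, 21, 11, 2, 14] -> max=21
step 11: append 34 -> window=[21, 11, 2, 14, 34] -> max=34
step 12: append 33 -> window=[11, 2, 14, 34, 33] -> max=34
step 13: append 9 -> window=[2, 14, 34, 33, 9] -> max=34
step 14: append 0 -> window=[14, 34, 33, 9, 0] -> max=34

Answer: 28 19 21 21 21 21 34 34 34 34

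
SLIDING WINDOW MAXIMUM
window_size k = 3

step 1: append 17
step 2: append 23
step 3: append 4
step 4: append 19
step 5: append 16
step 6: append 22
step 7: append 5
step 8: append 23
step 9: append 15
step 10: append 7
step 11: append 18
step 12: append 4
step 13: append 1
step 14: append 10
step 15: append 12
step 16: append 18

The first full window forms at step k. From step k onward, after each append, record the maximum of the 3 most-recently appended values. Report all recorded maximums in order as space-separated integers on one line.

step 1: append 17 -> window=[17] (not full yet)
step 2: append 23 -> window=[17, 23] (not full yet)
step 3: append 4 -> window=[17, 23, 4] -> max=23
step 4: append 19 -> window=[23, 4, 19] -> max=23
step 5: append 16 -> window=[4, 19, 16] -> max=19
step 6: append 22 -> window=[19, 16, 22] -> max=22
step 7: append 5 -> window=[16, 22, 5] -> max=22
step 8: append 23 -> window=[22, 5, 23] -> max=23
step 9: append 15 -> window=[5, 23, 15] -> max=23
step 10: append 7 -> window=[23, 15, 7] -> max=23
step 11: append 18 -> window=[15, 7, 18] -> max=18
step 12: append 4 -> window=[7, 18, 4] -> max=18
step 13: append 1 -> window=[18, 4, 1] -> max=18
step 14: append 10 -> window=[4, 1, 10] -> max=10
step 15: append 12 -> window=[1, 10, 12] -> max=12
step 16: append 18 -> window=[10, 12, 18] -> max=18

Answer: 23 23 19 22 22 23 23 23 18 18 18 10 12 18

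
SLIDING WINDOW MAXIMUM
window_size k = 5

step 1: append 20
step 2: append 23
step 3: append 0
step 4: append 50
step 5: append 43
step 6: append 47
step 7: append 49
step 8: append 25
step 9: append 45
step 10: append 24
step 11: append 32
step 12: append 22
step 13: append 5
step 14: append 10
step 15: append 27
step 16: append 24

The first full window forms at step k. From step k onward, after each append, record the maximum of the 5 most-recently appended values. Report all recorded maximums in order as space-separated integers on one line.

step 1: append 20 -> window=[20] (not full yet)
step 2: append 23 -> window=[20, 23] (not full yet)
step 3: append 0 -> window=[20, 23, 0] (not full yet)
step 4: append 50 -> window=[20, 23, 0, 50] (not full yet)
step 5: append 43 -> window=[20, 23, 0, 50, 43] -> max=50
step 6: append 47 -> window=[23, 0, 50, 43, 47] -> max=50
step 7: append 49 -> window=[0, 50, 43, 47, 49] -> max=50
step 8: append 25 -> window=[50, 43, 47, 49, 25] -> max=50
step 9: append 45 -> window=[43, 47, 49, 25, 45] -> max=49
step 10: append 24 -> window=[47, 49, 25, 45, 24] -> max=49
step 11: append 32 -> window=[49, 25, 45, 24, 32] -> max=49
step 12: append 22 -> window=[25, 45, 24, 32, 22] -> max=45
step 13: append 5 -> window=[45, 24, 32, 22, 5] -> max=45
step 14: append 10 -> window=[24, 32, 22, 5, 10] -> max=32
step 15: append 27 -> window=[32, 22, 5, 10, 27] -> max=32
step 16: append 24 -> window=[22, 5, 10, 27, 24] -> max=27

Answer: 50 50 50 50 49 49 49 45 45 32 32 27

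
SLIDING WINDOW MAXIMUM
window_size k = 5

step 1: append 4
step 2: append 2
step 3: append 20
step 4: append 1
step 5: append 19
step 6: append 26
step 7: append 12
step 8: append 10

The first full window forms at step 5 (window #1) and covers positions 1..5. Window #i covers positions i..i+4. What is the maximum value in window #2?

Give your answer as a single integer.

step 1: append 4 -> window=[4] (not full yet)
step 2: append 2 -> window=[4, 2] (not full yet)
step 3: append 20 -> window=[4, 2, 20] (not full yet)
step 4: append 1 -> window=[4, 2, 20, 1] (not full yet)
step 5: append 19 -> window=[4, 2, 20, 1, 19] -> max=20
step 6: append 26 -> window=[2, 20, 1, 19, 26] -> max=26
Window #2 max = 26

Answer: 26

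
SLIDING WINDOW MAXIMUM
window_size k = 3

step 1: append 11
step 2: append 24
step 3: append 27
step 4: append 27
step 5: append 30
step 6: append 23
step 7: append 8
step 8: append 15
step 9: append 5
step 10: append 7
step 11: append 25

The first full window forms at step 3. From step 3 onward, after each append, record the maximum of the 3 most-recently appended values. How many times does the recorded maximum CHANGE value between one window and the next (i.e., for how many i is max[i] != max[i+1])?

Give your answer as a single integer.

Answer: 4

Derivation:
step 1: append 11 -> window=[11] (not full yet)
step 2: append 24 -> window=[11, 24] (not full yet)
step 3: append 27 -> window=[11, 24, 27] -> max=27
step 4: append 27 -> window=[24, 27, 27] -> max=27
step 5: append 30 -> window=[27, 27, 30] -> max=30
step 6: append 23 -> window=[27, 30, 23] -> max=30
step 7: append 8 -> window=[30, 23, 8] -> max=30
step 8: append 15 -> window=[23, 8, 15] -> max=23
step 9: append 5 -> window=[8, 15, 5] -> max=15
step 10: append 7 -> window=[15, 5, 7] -> max=15
step 11: append 25 -> window=[5, 7, 25] -> max=25
Recorded maximums: 27 27 30 30 30 23 15 15 25
Changes between consecutive maximums: 4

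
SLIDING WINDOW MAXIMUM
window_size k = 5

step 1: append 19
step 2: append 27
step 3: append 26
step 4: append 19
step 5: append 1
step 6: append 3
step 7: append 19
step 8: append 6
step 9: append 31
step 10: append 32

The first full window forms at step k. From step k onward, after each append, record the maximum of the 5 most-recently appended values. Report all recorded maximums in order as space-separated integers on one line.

step 1: append 19 -> window=[19] (not full yet)
step 2: append 27 -> window=[19, 27] (not full yet)
step 3: append 26 -> window=[19, 27, 26] (not full yet)
step 4: append 19 -> window=[19, 27, 26, 19] (not full yet)
step 5: append 1 -> window=[19, 27, 26, 19, 1] -> max=27
step 6: append 3 -> window=[27, 26, 19, 1, 3] -> max=27
step 7: append 19 -> window=[26, 19, 1, 3, 19] -> max=26
step 8: append 6 -> window=[19, 1, 3, 19, 6] -> max=19
step 9: append 31 -> window=[1, 3, 19, 6, 31] -> max=31
step 10: append 32 -> window=[3, 19, 6, 31, 32] -> max=32

Answer: 27 27 26 19 31 32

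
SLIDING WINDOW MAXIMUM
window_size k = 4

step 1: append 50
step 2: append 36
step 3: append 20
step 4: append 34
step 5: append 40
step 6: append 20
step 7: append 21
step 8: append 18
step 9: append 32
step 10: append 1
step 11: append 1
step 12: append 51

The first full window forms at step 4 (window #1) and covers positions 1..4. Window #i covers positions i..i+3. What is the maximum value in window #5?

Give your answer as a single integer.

Answer: 40

Derivation:
step 1: append 50 -> window=[50] (not full yet)
step 2: append 36 -> window=[50, 36] (not full yet)
step 3: append 20 -> window=[50, 36, 20] (not full yet)
step 4: append 34 -> window=[50, 36, 20, 34] -> max=50
step 5: append 40 -> window=[36, 20, 34, 40] -> max=40
step 6: append 20 -> window=[20, 34, 40, 20] -> max=40
step 7: append 21 -> window=[34, 40, 20, 21] -> max=40
step 8: append 18 -> window=[40, 20, 21, 18] -> max=40
Window #5 max = 40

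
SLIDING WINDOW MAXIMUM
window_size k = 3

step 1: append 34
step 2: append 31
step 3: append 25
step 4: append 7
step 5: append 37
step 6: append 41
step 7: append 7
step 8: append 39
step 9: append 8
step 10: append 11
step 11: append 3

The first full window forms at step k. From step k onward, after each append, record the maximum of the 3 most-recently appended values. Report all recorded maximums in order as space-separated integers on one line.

Answer: 34 31 37 41 41 41 39 39 11

Derivation:
step 1: append 34 -> window=[34] (not full yet)
step 2: append 31 -> window=[34, 31] (not full yet)
step 3: append 25 -> window=[34, 31, 25] -> max=34
step 4: append 7 -> window=[31, 25, 7] -> max=31
step 5: append 37 -> window=[25, 7, 37] -> max=37
step 6: append 41 -> window=[7, 37, 41] -> max=41
step 7: append 7 -> window=[37, 41, 7] -> max=41
step 8: append 39 -> window=[41, 7, 39] -> max=41
step 9: append 8 -> window=[7, 39, 8] -> max=39
step 10: append 11 -> window=[39, 8, 11] -> max=39
step 11: append 3 -> window=[8, 11, 3] -> max=11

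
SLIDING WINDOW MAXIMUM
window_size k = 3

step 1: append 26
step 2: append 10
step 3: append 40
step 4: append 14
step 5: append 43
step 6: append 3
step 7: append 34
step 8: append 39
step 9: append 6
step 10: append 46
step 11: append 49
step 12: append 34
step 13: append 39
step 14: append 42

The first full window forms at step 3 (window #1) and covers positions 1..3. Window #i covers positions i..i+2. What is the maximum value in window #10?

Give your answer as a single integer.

step 1: append 26 -> window=[26] (not full yet)
step 2: append 10 -> window=[26, 10] (not full yet)
step 3: append 40 -> window=[26, 10, 40] -> max=40
step 4: append 14 -> window=[10, 40, 14] -> max=40
step 5: append 43 -> window=[40, 14, 43] -> max=43
step 6: append 3 -> window=[14, 43, 3] -> max=43
step 7: append 34 -> window=[43, 3, 34] -> max=43
step 8: append 39 -> window=[3, 34, 39] -> max=39
step 9: append 6 -> window=[34, 39, 6] -> max=39
step 10: append 46 -> window=[39, 6, 46] -> max=46
step 11: append 49 -> window=[6, 46, 49] -> max=49
step 12: append 34 -> window=[46, 49, 34] -> max=49
Window #10 max = 49

Answer: 49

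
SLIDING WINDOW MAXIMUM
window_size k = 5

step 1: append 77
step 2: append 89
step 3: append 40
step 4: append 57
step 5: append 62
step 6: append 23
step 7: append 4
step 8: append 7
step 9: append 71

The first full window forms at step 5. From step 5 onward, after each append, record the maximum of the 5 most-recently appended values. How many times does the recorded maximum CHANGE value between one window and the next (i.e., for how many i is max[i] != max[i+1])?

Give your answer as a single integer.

step 1: append 77 -> window=[77] (not full yet)
step 2: append 89 -> window=[77, 89] (not full yet)
step 3: append 40 -> window=[77, 89, 40] (not full yet)
step 4: append 57 -> window=[77, 89, 40, 57] (not full yet)
step 5: append 62 -> window=[77, 89, 40, 57, 62] -> max=89
step 6: append 23 -> window=[89, 40, 57, 62, 23] -> max=89
step 7: append 4 -> window=[40, 57, 62, 23, 4] -> max=62
step 8: append 7 -> window=[57, 62, 23, 4, 7] -> max=62
step 9: append 71 -> window=[62, 23, 4, 7, 71] -> max=71
Recorded maximums: 89 89 62 62 71
Changes between consecutive maximums: 2

Answer: 2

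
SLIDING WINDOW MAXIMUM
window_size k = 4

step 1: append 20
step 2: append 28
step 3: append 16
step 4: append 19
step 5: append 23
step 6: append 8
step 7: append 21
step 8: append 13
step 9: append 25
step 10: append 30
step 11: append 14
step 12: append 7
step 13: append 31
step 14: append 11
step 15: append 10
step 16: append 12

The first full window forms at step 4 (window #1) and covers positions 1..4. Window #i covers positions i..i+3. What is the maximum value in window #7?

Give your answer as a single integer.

step 1: append 20 -> window=[20] (not full yet)
step 2: append 28 -> window=[20, 28] (not full yet)
step 3: append 16 -> window=[20, 28, 16] (not full yet)
step 4: append 19 -> window=[20, 28, 16, 19] -> max=28
step 5: append 23 -> window=[28, 16, 19, 23] -> max=28
step 6: append 8 -> window=[16, 19, 23, 8] -> max=23
step 7: append 21 -> window=[19, 23, 8, 21] -> max=23
step 8: append 13 -> window=[23, 8, 21, 13] -> max=23
step 9: append 25 -> window=[8, 21, 13, 25] -> max=25
step 10: append 30 -> window=[21, 13, 25, 30] -> max=30
Window #7 max = 30

Answer: 30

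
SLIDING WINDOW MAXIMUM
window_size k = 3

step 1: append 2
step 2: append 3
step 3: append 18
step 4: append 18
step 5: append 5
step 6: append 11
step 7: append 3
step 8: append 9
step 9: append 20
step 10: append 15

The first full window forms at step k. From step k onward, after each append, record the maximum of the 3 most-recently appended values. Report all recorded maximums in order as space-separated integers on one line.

Answer: 18 18 18 18 11 11 20 20

Derivation:
step 1: append 2 -> window=[2] (not full yet)
step 2: append 3 -> window=[2, 3] (not full yet)
step 3: append 18 -> window=[2, 3, 18] -> max=18
step 4: append 18 -> window=[3, 18, 18] -> max=18
step 5: append 5 -> window=[18, 18, 5] -> max=18
step 6: append 11 -> window=[18, 5, 11] -> max=18
step 7: append 3 -> window=[5, 11, 3] -> max=11
step 8: append 9 -> window=[11, 3, 9] -> max=11
step 9: append 20 -> window=[3, 9, 20] -> max=20
step 10: append 15 -> window=[9, 20, 15] -> max=20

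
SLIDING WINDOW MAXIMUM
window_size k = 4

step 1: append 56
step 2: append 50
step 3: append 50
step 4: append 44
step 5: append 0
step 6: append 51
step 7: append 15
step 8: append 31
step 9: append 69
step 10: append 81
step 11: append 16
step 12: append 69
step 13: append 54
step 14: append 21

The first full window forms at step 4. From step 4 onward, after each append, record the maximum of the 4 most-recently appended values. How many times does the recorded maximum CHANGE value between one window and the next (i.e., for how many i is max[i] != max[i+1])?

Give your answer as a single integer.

step 1: append 56 -> window=[56] (not full yet)
step 2: append 50 -> window=[56, 50] (not full yet)
step 3: append 50 -> window=[56, 50, 50] (not full yet)
step 4: append 44 -> window=[56, 50, 50, 44] -> max=56
step 5: append 0 -> window=[50, 50, 44, 0] -> max=50
step 6: append 51 -> window=[50, 44, 0, 51] -> max=51
step 7: append 15 -> window=[44, 0, 51, 15] -> max=51
step 8: append 31 -> window=[0, 51, 15, 31] -> max=51
step 9: append 69 -> window=[51, 15, 31, 69] -> max=69
step 10: append 81 -> window=[15, 31, 69, 81] -> max=81
step 11: append 16 -> window=[31, 69, 81, 16] -> max=81
step 12: append 69 -> window=[69, 81, 16, 69] -> max=81
step 13: append 54 -> window=[81, 16, 69, 54] -> max=81
step 14: append 21 -> window=[16, 69, 54, 21] -> max=69
Recorded maximums: 56 50 51 51 51 69 81 81 81 81 69
Changes between consecutive maximums: 5

Answer: 5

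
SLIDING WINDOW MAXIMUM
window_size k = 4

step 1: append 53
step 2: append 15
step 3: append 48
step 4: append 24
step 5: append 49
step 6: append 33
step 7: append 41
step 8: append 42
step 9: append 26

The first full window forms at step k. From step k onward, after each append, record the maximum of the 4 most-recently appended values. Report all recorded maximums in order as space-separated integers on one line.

step 1: append 53 -> window=[53] (not full yet)
step 2: append 15 -> window=[53, 15] (not full yet)
step 3: append 48 -> window=[53, 15, 48] (not full yet)
step 4: append 24 -> window=[53, 15, 48, 24] -> max=53
step 5: append 49 -> window=[15, 48, 24, 49] -> max=49
step 6: append 33 -> window=[48, 24, 49, 33] -> max=49
step 7: append 41 -> window=[24, 49, 33, 41] -> max=49
step 8: append 42 -> window=[49, 33, 41, 42] -> max=49
step 9: append 26 -> window=[33, 41, 42, 26] -> max=42

Answer: 53 49 49 49 49 42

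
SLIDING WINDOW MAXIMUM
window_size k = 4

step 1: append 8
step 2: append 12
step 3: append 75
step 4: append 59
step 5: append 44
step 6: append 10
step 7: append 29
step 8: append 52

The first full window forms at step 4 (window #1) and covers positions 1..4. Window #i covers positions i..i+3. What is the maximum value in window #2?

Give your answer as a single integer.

Answer: 75

Derivation:
step 1: append 8 -> window=[8] (not full yet)
step 2: append 12 -> window=[8, 12] (not full yet)
step 3: append 75 -> window=[8, 12, 75] (not full yet)
step 4: append 59 -> window=[8, 12, 75, 59] -> max=75
step 5: append 44 -> window=[12, 75, 59, 44] -> max=75
Window #2 max = 75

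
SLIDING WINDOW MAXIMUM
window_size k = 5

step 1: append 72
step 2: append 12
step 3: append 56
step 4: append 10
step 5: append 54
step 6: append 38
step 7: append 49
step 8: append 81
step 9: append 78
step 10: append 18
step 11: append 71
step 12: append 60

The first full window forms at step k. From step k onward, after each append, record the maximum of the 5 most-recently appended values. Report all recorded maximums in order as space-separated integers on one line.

Answer: 72 56 56 81 81 81 81 81

Derivation:
step 1: append 72 -> window=[72] (not full yet)
step 2: append 12 -> window=[72, 12] (not full yet)
step 3: append 56 -> window=[72, 12, 56] (not full yet)
step 4: append 10 -> window=[72, 12, 56, 10] (not full yet)
step 5: append 54 -> window=[72, 12, 56, 10, 54] -> max=72
step 6: append 38 -> window=[12, 56, 10, 54, 38] -> max=56
step 7: append 49 -> window=[56, 10, 54, 38, 49] -> max=56
step 8: append 81 -> window=[10, 54, 38, 49, 81] -> max=81
step 9: append 78 -> window=[54, 38, 49, 81, 78] -> max=81
step 10: append 18 -> window=[38, 49, 81, 78, 18] -> max=81
step 11: append 71 -> window=[49, 81, 78, 18, 71] -> max=81
step 12: append 60 -> window=[81, 78, 18, 71, 60] -> max=81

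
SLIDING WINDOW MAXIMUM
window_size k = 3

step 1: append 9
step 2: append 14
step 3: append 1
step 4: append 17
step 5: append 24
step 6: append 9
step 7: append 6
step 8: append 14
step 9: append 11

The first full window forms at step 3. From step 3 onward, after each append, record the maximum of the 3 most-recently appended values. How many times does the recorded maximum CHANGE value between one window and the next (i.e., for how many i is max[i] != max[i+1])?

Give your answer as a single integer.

Answer: 3

Derivation:
step 1: append 9 -> window=[9] (not full yet)
step 2: append 14 -> window=[9, 14] (not full yet)
step 3: append 1 -> window=[9, 14, 1] -> max=14
step 4: append 17 -> window=[14, 1, 17] -> max=17
step 5: append 24 -> window=[1, 17, 24] -> max=24
step 6: append 9 -> window=[17, 24, 9] -> max=24
step 7: append 6 -> window=[24, 9, 6] -> max=24
step 8: append 14 -> window=[9, 6, 14] -> max=14
step 9: append 11 -> window=[6, 14, 11] -> max=14
Recorded maximums: 14 17 24 24 24 14 14
Changes between consecutive maximums: 3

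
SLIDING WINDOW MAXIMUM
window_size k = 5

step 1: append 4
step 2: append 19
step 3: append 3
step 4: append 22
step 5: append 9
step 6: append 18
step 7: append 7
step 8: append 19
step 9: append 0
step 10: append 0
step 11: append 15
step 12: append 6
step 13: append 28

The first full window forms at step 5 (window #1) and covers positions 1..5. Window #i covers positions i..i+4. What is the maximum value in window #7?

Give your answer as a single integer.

step 1: append 4 -> window=[4] (not full yet)
step 2: append 19 -> window=[4, 19] (not full yet)
step 3: append 3 -> window=[4, 19, 3] (not full yet)
step 4: append 22 -> window=[4, 19, 3, 22] (not full yet)
step 5: append 9 -> window=[4, 19, 3, 22, 9] -> max=22
step 6: append 18 -> window=[19, 3, 22, 9, 18] -> max=22
step 7: append 7 -> window=[3, 22, 9, 18, 7] -> max=22
step 8: append 19 -> window=[22, 9, 18, 7, 19] -> max=22
step 9: append 0 -> window=[9, 18, 7, 19, 0] -> max=19
step 10: append 0 -> window=[18, 7, 19, 0, 0] -> max=19
step 11: append 15 -> window=[7, 19, 0, 0, 15] -> max=19
Window #7 max = 19

Answer: 19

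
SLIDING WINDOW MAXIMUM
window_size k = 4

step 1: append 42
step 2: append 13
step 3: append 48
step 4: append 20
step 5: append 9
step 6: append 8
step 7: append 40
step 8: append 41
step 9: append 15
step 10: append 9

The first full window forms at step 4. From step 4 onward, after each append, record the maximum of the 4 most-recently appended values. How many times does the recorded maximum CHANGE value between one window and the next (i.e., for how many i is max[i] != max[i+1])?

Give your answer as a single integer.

Answer: 2

Derivation:
step 1: append 42 -> window=[42] (not full yet)
step 2: append 13 -> window=[42, 13] (not full yet)
step 3: append 48 -> window=[42, 13, 48] (not full yet)
step 4: append 20 -> window=[42, 13, 48, 20] -> max=48
step 5: append 9 -> window=[13, 48, 20, 9] -> max=48
step 6: append 8 -> window=[48, 20, 9, 8] -> max=48
step 7: append 40 -> window=[20, 9, 8, 40] -> max=40
step 8: append 41 -> window=[9, 8, 40, 41] -> max=41
step 9: append 15 -> window=[8, 40, 41, 15] -> max=41
step 10: append 9 -> window=[40, 41, 15, 9] -> max=41
Recorded maximums: 48 48 48 40 41 41 41
Changes between consecutive maximums: 2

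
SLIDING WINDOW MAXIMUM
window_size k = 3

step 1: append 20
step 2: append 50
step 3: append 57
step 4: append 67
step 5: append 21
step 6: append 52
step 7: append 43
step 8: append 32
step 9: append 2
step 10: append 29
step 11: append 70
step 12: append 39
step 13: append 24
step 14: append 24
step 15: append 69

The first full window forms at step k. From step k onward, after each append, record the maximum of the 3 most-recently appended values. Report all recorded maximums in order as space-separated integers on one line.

Answer: 57 67 67 67 52 52 43 32 70 70 70 39 69

Derivation:
step 1: append 20 -> window=[20] (not full yet)
step 2: append 50 -> window=[20, 50] (not full yet)
step 3: append 57 -> window=[20, 50, 57] -> max=57
step 4: append 67 -> window=[50, 57, 67] -> max=67
step 5: append 21 -> window=[57, 67, 21] -> max=67
step 6: append 52 -> window=[67, 21, 52] -> max=67
step 7: append 43 -> window=[21, 52, 43] -> max=52
step 8: append 32 -> window=[52, 43, 32] -> max=52
step 9: append 2 -> window=[43, 32, 2] -> max=43
step 10: append 29 -> window=[32, 2, 29] -> max=32
step 11: append 70 -> window=[2, 29, 70] -> max=70
step 12: append 39 -> window=[29, 70, 39] -> max=70
step 13: append 24 -> window=[70, 39, 24] -> max=70
step 14: append 24 -> window=[39, 24, 24] -> max=39
step 15: append 69 -> window=[24, 24, 69] -> max=69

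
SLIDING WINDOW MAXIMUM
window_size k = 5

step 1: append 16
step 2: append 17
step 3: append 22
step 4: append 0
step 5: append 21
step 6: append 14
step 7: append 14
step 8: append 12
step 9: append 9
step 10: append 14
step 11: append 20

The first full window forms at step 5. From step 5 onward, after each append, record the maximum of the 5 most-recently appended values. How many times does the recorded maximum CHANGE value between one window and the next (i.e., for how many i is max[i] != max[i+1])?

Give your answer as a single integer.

step 1: append 16 -> window=[16] (not full yet)
step 2: append 17 -> window=[16, 17] (not full yet)
step 3: append 22 -> window=[16, 17, 22] (not full yet)
step 4: append 0 -> window=[16, 17, 22, 0] (not full yet)
step 5: append 21 -> window=[16, 17, 22, 0, 21] -> max=22
step 6: append 14 -> window=[17, 22, 0, 21, 14] -> max=22
step 7: append 14 -> window=[22, 0, 21, 14, 14] -> max=22
step 8: append 12 -> window=[0, 21, 14, 14, 12] -> max=21
step 9: append 9 -> window=[21, 14, 14, 12, 9] -> max=21
step 10: append 14 -> window=[14, 14, 12, 9, 14] -> max=14
step 11: append 20 -> window=[14, 12, 9, 14, 20] -> max=20
Recorded maximums: 22 22 22 21 21 14 20
Changes between consecutive maximums: 3

Answer: 3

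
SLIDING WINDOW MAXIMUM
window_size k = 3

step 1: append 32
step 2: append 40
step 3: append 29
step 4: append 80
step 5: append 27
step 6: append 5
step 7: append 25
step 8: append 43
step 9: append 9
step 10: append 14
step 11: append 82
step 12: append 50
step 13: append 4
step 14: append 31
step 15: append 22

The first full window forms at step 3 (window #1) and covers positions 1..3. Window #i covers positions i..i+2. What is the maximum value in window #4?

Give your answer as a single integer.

Answer: 80

Derivation:
step 1: append 32 -> window=[32] (not full yet)
step 2: append 40 -> window=[32, 40] (not full yet)
step 3: append 29 -> window=[32, 40, 29] -> max=40
step 4: append 80 -> window=[40, 29, 80] -> max=80
step 5: append 27 -> window=[29, 80, 27] -> max=80
step 6: append 5 -> window=[80, 27, 5] -> max=80
Window #4 max = 80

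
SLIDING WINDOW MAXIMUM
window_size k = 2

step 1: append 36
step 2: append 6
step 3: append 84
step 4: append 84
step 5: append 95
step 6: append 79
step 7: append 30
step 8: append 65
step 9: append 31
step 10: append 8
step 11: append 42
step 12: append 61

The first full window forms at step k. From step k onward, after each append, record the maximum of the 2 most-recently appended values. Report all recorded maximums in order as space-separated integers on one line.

step 1: append 36 -> window=[36] (not full yet)
step 2: append 6 -> window=[36, 6] -> max=36
step 3: append 84 -> window=[6, 84] -> max=84
step 4: append 84 -> window=[84, 84] -> max=84
step 5: append 95 -> window=[84, 95] -> max=95
step 6: append 79 -> window=[95, 79] -> max=95
step 7: append 30 -> window=[79, 30] -> max=79
step 8: append 65 -> window=[30, 65] -> max=65
step 9: append 31 -> window=[65, 31] -> max=65
step 10: append 8 -> window=[31, 8] -> max=31
step 11: append 42 -> window=[8, 42] -> max=42
step 12: append 61 -> window=[42, 61] -> max=61

Answer: 36 84 84 95 95 79 65 65 31 42 61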